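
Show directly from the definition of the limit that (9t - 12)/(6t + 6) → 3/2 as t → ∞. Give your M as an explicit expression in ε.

Let ε > 0. We seek M > 0 such that t > M implies |(9t - 12)/(6t + 6) − (3/2)| < ε.
(9t - 12)/(6t + 6) − (3/2) = (6(9t - 12) − 9(6t + 6)) / (6(6t + 6)) = -126/(6(6t + 6)).
For t > 0 we have 6t + 6 > 6t, so |(9t - 12)/(6t + 6) − (3/2)| = 126/(6(6t + 6)) < 126/(6·6t) = (7/2)/t.
Thus |(9t - 12)/(6t + 6) − (3/2)| < ε whenever t > (7/2)/ε.
Take M = (7/2)/ε. If t > M then |(9t - 12)/(6t + 6) − (3/2)| < (7/2)/t < ε.

M = (7/2)/ε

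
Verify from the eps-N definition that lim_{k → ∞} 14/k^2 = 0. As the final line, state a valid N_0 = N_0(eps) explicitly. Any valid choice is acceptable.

N_0 = (14/eps)^{1/2}

Suppose eps > 0. For k ≥ 1, |14/k^2 − 0| = 14/k^2.
14/k^2 < eps ⇔ k^2 > 14/eps ⇔ k > (14/eps)^{1/2}.
Take N_0 = (14/eps)^{1/2}. Then k > N_0 implies 14/k^2 < eps.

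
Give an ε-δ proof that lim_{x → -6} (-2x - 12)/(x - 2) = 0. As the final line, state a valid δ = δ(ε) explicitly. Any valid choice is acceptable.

δ = min(4, 2ε)

Fix ε > 0. We want δ > 0 with 0 < |x + 6| < δ ⇒ |(-2x - 12)/(x - 2) − 0| < ε.
Combining over a common denominator, (-2x - 12)/(x - 2) − 0 = [(-2x - 12)·(-8) − 0·(x - 2)] / [(-8)·(x - 2)] = 16(x + 6) / ((-8)(x - 2)).
So |(-2x - 12)/(x - 2) − 0| = 16|x + 6| / (8·|x − 2|).
Require δ ≤ 4, so |x − 2| ≥ |-8| − |x + 6| > 8 − 4 = 4.
Hence |(-2x - 12)/(x - 2) − 0| < 16|x + 6|/(8·4) = (1/2)|x + 6|, which is < ε once |x + 6| < 2ε.
Take δ = min(4, 2ε). Then 0 < |x + 6| < δ forces both bounds, so |(-2x - 12)/(x - 2) − 0| < ε.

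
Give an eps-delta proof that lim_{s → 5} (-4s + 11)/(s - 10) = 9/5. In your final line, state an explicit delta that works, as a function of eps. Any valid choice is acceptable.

Suppose eps > 0. We want delta > 0 with 0 < |s − 5| < delta ⇒ |(-4s + 11)/(s - 10) − (9/5)| < eps.
Combining over a common denominator, (-4s + 11)/(s - 10) − (9/5) = [(-4s + 11)·(-5) − (-9)·(s - 10)] / [(-5)·(s - 10)] = 29(s − 5) / ((-5)(s - 10)).
So |(-4s + 11)/(s - 10) − (9/5)| = 29|s − 5| / (5·|s − 10|).
Require delta ≤ 5/2, so |s − 10| ≥ |-5| − |s − 5| > 5 − 5/2 = 5/2.
Hence |(-4s + 11)/(s - 10) − (9/5)| < 29|s − 5|/(5·(5/2)) = (58/25)|s − 5|, which is < eps once |s − 5| < (25/58)eps.
Take delta = min(5/2, (25/58)eps). Then 0 < |s − 5| < delta forces both bounds, so |(-4s + 11)/(s - 10) − (9/5)| < eps.

delta = min(5/2, (25/58)eps)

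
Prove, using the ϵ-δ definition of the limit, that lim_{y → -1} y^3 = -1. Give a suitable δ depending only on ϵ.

Let ϵ > 0 be given. We seek δ > 0 with 0 < |y + 1| < δ ⇒ |y^3 + 1| < ϵ.
Factor: y^3 + 1 = (y + 1)(y^2 - y + 1), so |y^3 + 1| = |y + 1|·|y^2 - y + 1|.
Impose δ ≤ 1 so that |y| < 2; then |y^2 - y + 1| ≤ 7.
Hence |y^3 + 1| ≤ 7|y + 1|, which is < ϵ once |y + 1| < ϵ/7.
Take δ = min(1, ϵ/7). If 0 < |y + 1| < δ then both bounds hold and |y^3 + 1| ≤ 7|y + 1| < 7·(ϵ/7) = ϵ.

δ = min(1, ϵ/7)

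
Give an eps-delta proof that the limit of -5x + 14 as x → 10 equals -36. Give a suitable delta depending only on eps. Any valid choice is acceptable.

delta = eps/5

Let eps > 0 be given. We need delta > 0 so that 0 < |x − 10| < delta implies |(-5x + 14) + 36| < eps.
|(-5x + 14) + 36| = |-5x + 50| = 5|x − 10|.
Thus it suffices that |x − 10| < eps/5.
Choosing delta = eps/5 gives |(-5x + 14) + 36| = 5|x − 10| < eps whenever |x − 10| < delta.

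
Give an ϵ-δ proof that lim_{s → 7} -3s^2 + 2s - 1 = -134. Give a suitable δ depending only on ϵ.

Let ϵ > 0. We want δ > 0 such that 0 < |s − 7| < δ implies |(-3s^2 + 2s - 1) + 134| < ϵ.
(-3s^2 + 2s - 1) + 134 = -3s^2 + 2s + 133 = (s − 7)(-3s - 19).
So |(-3s^2 + 2s - 1) + 134| = |s − 7|·|-3s - 19|.
Require δ ≤ 1. Then |s − 7| < 1 gives |s| < 8, and by the triangle inequality |-3s - 19| ≤ 3·8 + 19 = 43.
Hence |(-3s^2 + 2s - 1) + 134| ≤ 43|s − 7| < ϵ provided |s − 7| < ϵ/43.
Choosing δ = min(1, ϵ/43) ensures both conditions, hence |(-3s^2 + 2s - 1) + 134| < ϵ.

δ = min(1, ϵ/43)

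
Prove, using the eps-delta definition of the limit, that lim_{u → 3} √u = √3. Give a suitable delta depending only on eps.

delta = min(3, √3·eps)

Let eps > 0 be given. We want delta > 0 such that 0 < |u − 3| < delta implies |√u − √3| < eps.
Multiplying by the conjugate, |√u − √3| = |u − 3|/(√u + √3).
Restrict delta ≤ 3 so that |u − 3| < 3 forces u > 0, and then √u + √3 > √3.
Hence |√u − √3| < |u − 3|/√3, which is < eps once |u − 3| < √3·eps.
Take delta = min(3, √3·eps). If 0 < |u − 3| < delta then u > 0 and |√u − √3| < |u − 3|/√3 < eps.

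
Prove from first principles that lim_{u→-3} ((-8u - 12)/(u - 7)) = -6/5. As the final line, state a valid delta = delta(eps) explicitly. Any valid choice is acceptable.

Fix eps > 0. We want delta > 0 with 0 < |u + 3| < delta ⇒ |(-8u - 12)/(u - 7) + 6/5| < eps.
Combining over a common denominator, (-8u - 12)/(u - 7) + 6/5 = [(-8u - 12)·(-10) − 12·(u - 7)] / [(-10)·(u - 7)] = 68(u + 3) / ((-10)(u - 7)).
So |(-8u - 12)/(u - 7) + 6/5| = 68|u + 3| / (10·|u − 7|).
Require delta ≤ 5, so |u − 7| ≥ |-10| − |u + 3| > 10 − 5 = 5.
Hence |(-8u - 12)/(u - 7) + 6/5| < 68|u + 3|/(10·5) = (34/25)|u + 3|, which is < eps once |u + 3| < (25/34)eps.
Take delta = min(5, (25/34)eps). Then 0 < |u + 3| < delta forces both bounds, so |(-8u - 12)/(u - 7) + 6/5| < eps.

delta = min(5, (25/34)eps)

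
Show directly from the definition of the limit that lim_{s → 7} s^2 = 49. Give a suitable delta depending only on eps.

Fix eps > 0. We seek delta > 0 with 0 < |s − 7| < delta ⇒ |s^2 − 49| < eps.
Factor: s^2 − 49 = (s − 7)(s + 7), so |s^2 − 49| = |s − 7|·|s + 7|.
Restrict delta ≤ 2. Then |s − 7| < 2 gives |s| < 9, so by the triangle inequality |s + 7| ≤ 9 + 7 = 16.
Hence |s^2 − 49| ≤ 16|s − 7|, which is < eps once |s − 7| < eps/16.
Take delta = min(2, eps/16). If 0 < |s − 7| < delta then both bounds hold and |s^2 − 49| ≤ 16|s − 7| < 16·(eps/16) = eps.

delta = min(2, eps/16)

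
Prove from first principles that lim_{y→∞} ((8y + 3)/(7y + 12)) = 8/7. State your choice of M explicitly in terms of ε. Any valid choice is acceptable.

M = (75/49)/ε

Let ε > 0. We seek M > 0 such that y > M implies |(8y + 3)/(7y + 12) − (8/7)| < ε.
(8y + 3)/(7y + 12) − (8/7) = (7(8y + 3) − 8(7y + 12)) / (7(7y + 12)) = -75/(7(7y + 12)).
For y > 0 we have 7y + 12 > 7y, so |(8y + 3)/(7y + 12) − (8/7)| = 75/(7(7y + 12)) < 75/(7·7y) = (75/49)/y.
Thus |(8y + 3)/(7y + 12) − (8/7)| < ε whenever y > (75/49)/ε.
Take M = (75/49)/ε. If y > M then |(8y + 3)/(7y + 12) − (8/7)| < (75/49)/y < ε.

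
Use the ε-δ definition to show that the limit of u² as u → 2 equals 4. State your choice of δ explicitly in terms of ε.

δ = min(1, ε/5)

Suppose ε > 0. We seek δ > 0 with 0 < |u − 2| < δ ⇒ |u² − 4| < ε.
Factor: u² − 4 = (u − 2)(u + 2), so |u² − 4| = |u − 2|·|u + 2|.
Impose δ ≤ 1 so that |u| < 3; then |u + 2| ≤ 5.
Hence |u² − 4| ≤ 5|u − 2|, which is < ε once |u − 2| < ε/5.
Take δ = min(1, ε/5). If 0 < |u − 2| < δ then both bounds hold and |u² − 4| ≤ 5|u − 2| < 5·(ε/5) = ε.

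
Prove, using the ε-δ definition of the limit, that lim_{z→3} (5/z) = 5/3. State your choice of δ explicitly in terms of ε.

δ = min(3/2, (9/10)ε)

Fix ε > 0. We seek δ > 0 such that 0 < |z − 3| < δ implies |5/z − (5/3)| < ε.
|5/z − (5/3)| = 5·|3 − z|/(3·|z|) = 5|z − 3|/(3|z|).
Require δ ≤ 3/2 so that |z| > 3 − 3/2 = 3/2, hence 3|z| > 9/2.
Then |5/z − (5/3)| < 5|z − 3|/(9/2), which is < ε when |z − 3| < (9/10)ε.
Take δ = min(3/2, (9/10)ε). Then 0 < |z − 3| < δ gives both |z − 3| < 3/2 and |z − 3| < (9/10)ε, so |5/z − (5/3)| < ε.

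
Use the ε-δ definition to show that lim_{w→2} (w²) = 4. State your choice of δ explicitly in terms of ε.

Fix ε > 0. We seek δ > 0 with 0 < |w − 2| < δ ⇒ |w² − 4| < ε.
Factor: w² − 4 = (w − 2)(w + 2), so |w² − 4| = |w − 2|·|w + 2|.
Restrict δ ≤ 1. Then |w − 2| < 1 gives |w| < 3, so by the triangle inequality |w + 2| ≤ 3 + 2 = 5.
Hence |w² − 4| ≤ 5|w − 2|, which is < ε once |w − 2| < ε/5.
Take δ = min(1, ε/5). If 0 < |w − 2| < δ then both bounds hold and |w² − 4| ≤ 5|w − 2| < 5·(ε/5) = ε.

δ = min(1, ε/5)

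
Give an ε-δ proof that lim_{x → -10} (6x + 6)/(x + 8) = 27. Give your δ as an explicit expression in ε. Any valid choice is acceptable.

δ = min(1, (1/21)ε)

Let ε > 0 be given. We want δ > 0 with 0 < |x + 10| < δ ⇒ |(6x + 6)/(x + 8) − 27| < ε.
Combining over a common denominator, (6x + 6)/(x + 8) − 27 = [(6x + 6)·(-2) − (-54)·(x + 8)] / [(-2)·(x + 8)] = 42(x + 10) / ((-2)(x + 8)).
So |(6x + 6)/(x + 8) − 27| = 42|x + 10| / (2·|x + 8|).
Restrict δ ≤ 1. Then |x + 10| < 1 gives |x + 8| = |(x + 10) + (-2)| ≥ 2 − 1 = 1.
Hence |(6x + 6)/(x + 8) − 27| < 42|x + 10|/(2·1) = 21|x + 10|, which is < ε once |x + 10| < (1/21)ε.
Take δ = min(1, (1/21)ε). Then 0 < |x + 10| < δ forces both bounds, so |(6x + 6)/(x + 8) − 27| < ε.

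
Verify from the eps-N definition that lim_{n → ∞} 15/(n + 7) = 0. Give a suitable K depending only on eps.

K = 15/eps

Let eps > 0. For n ≥ 1, |15/(n + 7) − 0| = 15/(n + 7) ≤ 15/n.
We need 15/n < eps, i.e. n > 15/eps.
Take K = 15/eps. If n > K then |15/(n + 7)| ≤ 15/n < eps.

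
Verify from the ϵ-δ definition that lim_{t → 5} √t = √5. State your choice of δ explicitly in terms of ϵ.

Fix ϵ > 0. We want δ > 0 such that 0 < |t − 5| < δ implies |√t − √5| < ϵ.
Multiplying by the conjugate, |√t − √5| = |t − 5|/(√t + √5).
Restrict δ ≤ 5 so that |t − 5| < 5 forces t > 0, and then √t + √5 > √5.
Hence |√t − √5| < |t − 5|/√5, which is < ϵ once |t − 5| < √5·ϵ.
Take δ = min(5, √5·ϵ). If 0 < |t − 5| < δ then t > 0 and |√t − √5| < |t − 5|/√5 < ϵ.

δ = min(5, √5·ϵ)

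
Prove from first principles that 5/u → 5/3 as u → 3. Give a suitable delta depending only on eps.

delta = min(3/2, (9/10)eps)

Let eps > 0 be given. We seek delta > 0 such that 0 < |u − 3| < delta implies |5/u − (5/3)| < eps.
|5/u − (5/3)| = 5·|3 − u|/(3·|u|) = 5|u − 3|/(3|u|).
Require delta ≤ 3/2 so that |u| > 3 − 3/2 = 3/2, hence 3|u| > 9/2.
Then |5/u − (5/3)| < 5|u − 3|/(9/2), which is < eps when |u − 3| < (9/10)eps.
Take delta = min(3/2, (9/10)eps). Then 0 < |u − 3| < delta gives both |u − 3| < 3/2 and |u − 3| < (9/10)eps, so |5/u − (5/3)| < eps.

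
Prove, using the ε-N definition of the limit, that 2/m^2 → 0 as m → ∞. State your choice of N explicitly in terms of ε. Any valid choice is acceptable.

N = (2/ε)^{1/2}

Suppose ε > 0. For m ≥ 1, |2/m^2 − 0| = 2/m^2.
2/m^2 < ε ⇔ m^2 > 2/ε ⇔ m > (2/ε)^{1/2}.
Take N = (2/ε)^{1/2}. Then m > N implies 2/m^2 < ε.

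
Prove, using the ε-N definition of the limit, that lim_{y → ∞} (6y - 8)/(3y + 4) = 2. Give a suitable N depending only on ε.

N = (16/3)/ε

Fix ε > 0. We seek N > 0 such that y > N implies |(6y - 8)/(3y + 4) − 2| < ε.
(6y - 8)/(3y + 4) − 2 = (3(6y - 8) − 6(3y + 4)) / (3(3y + 4)) = -48/(3(3y + 4)).
For y > 0 we have 3y + 4 > 3y, so |(6y - 8)/(3y + 4) − 2| = 48/(3(3y + 4)) < 48/(3·3y) = (16/3)/y.
Thus |(6y - 8)/(3y + 4) − 2| < ε whenever y > (16/3)/ε.
Take N = (16/3)/ε. If y > N then |(6y - 8)/(3y + 4) − 2| < (16/3)/y < ε.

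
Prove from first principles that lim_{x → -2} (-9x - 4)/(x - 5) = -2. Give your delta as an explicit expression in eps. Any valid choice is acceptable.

Let eps > 0. We want delta > 0 with 0 < |x + 2| < delta ⇒ |(-9x - 4)/(x - 5) + 2| < eps.
Combining over a common denominator, (-9x - 4)/(x - 5) + 2 = [(-9x - 4)·(-7) − 14·(x - 5)] / [(-7)·(x - 5)] = 49(x + 2) / ((-7)(x - 5)).
So |(-9x - 4)/(x - 5) + 2| = 49|x + 2| / (7·|x − 5|).
Restrict delta ≤ 7/2. Then |x + 2| < 7/2 gives |x − 5| = |(x + 2) + (-7)| ≥ 7 − 7/2 = 7/2.
Hence |(-9x - 4)/(x - 5) + 2| < 49|x + 2|/(7·(7/2)) = 2|x + 2|, which is < eps once |x + 2| < (1/2)eps.
Take delta = min(7/2, (1/2)eps). Then 0 < |x + 2| < delta forces both bounds, so |(-9x - 4)/(x - 5) + 2| < eps.

delta = min(7/2, (1/2)eps)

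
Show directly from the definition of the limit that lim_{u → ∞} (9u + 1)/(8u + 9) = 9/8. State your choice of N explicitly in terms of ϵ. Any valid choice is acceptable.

Let ϵ > 0 be given. We seek N > 0 such that u > N implies |(9u + 1)/(8u + 9) − (9/8)| < ϵ.
(9u + 1)/(8u + 9) − (9/8) = (8(9u + 1) − 9(8u + 9)) / (8(8u + 9)) = -73/(8(8u + 9)).
For u > 0 we have 8u + 9 > 8u, so |(9u + 1)/(8u + 9) − (9/8)| = 73/(8(8u + 9)) < 73/(8·8u) = (73/64)/u.
Thus |(9u + 1)/(8u + 9) − (9/8)| < ϵ whenever u > (73/64)/ϵ.
Take N = (73/64)/ϵ. If u > N then |(9u + 1)/(8u + 9) − (9/8)| < (73/64)/u < ϵ.

N = (73/64)/ϵ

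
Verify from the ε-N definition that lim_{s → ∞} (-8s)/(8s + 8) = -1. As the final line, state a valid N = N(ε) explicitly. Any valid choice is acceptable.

Let ε > 0 be given. We seek N > 0 such that s > N implies |(-8s)/(8s + 8) + 1| < ε.
(-8s)/(8s + 8) + 1 = (8(-8s) − (-8)(8s + 8)) / (8(8s + 8)) = 64/(8(8s + 8)).
For s > 0 we have 8s + 8 > 8s, so |(-8s)/(8s + 8) + 1| = 64/(8(8s + 8)) < 64/(8·8s) = 1/s.
Thus |(-8s)/(8s + 8) + 1| < ε whenever s > 1/ε.
Take N = 1/ε. If s > N then |(-8s)/(8s + 8) + 1| < 1/s < ε.

N = 1/ε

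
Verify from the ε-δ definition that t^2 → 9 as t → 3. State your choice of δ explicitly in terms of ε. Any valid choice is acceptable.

δ = min(1, ε/7)

Let ε > 0. We seek δ > 0 with 0 < |t − 3| < δ ⇒ |t^2 − 9| < ε.
Factor: t^2 − 9 = (t − 3)(t + 3), so |t^2 − 9| = |t − 3|·|t + 3|.
Restrict δ ≤ 1. Then |t − 3| < 1 gives |t| < 4, so by the triangle inequality |t + 3| ≤ 4 + 3 = 7.
Hence |t^2 − 9| ≤ 7|t − 3|, which is < ε once |t − 3| < ε/7.
Take δ = min(1, ε/7). If 0 < |t − 3| < δ then both bounds hold and |t^2 − 9| ≤ 7|t − 3| < 7·(ε/7) = ε.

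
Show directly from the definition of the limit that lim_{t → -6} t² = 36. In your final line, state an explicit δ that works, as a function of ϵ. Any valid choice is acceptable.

Let ϵ > 0 be given. We seek δ > 0 with 0 < |t + 6| < δ ⇒ |t² − 36| < ϵ.
Factor: t² − 36 = (t + 6)(t - 6), so |t² − 36| = |t + 6|·|t - 6|.
Restrict δ ≤ 2. Then |t + 6| < 2 gives |t| < 8, so by the triangle inequality |t - 6| ≤ 8 + 6 = 14.
Hence |t² − 36| ≤ 14|t + 6|, which is < ϵ once |t + 6| < ϵ/14.
Take δ = min(2, ϵ/14). If 0 < |t + 6| < δ then both bounds hold and |t² − 36| ≤ 14|t + 6| < 14·(ϵ/14) = ϵ.

δ = min(2, ϵ/14)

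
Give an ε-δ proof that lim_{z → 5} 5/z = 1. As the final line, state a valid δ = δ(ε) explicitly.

Let ε > 0 be given. We seek δ > 0 such that 0 < |z − 5| < δ implies |5/z − 1| < ε.
|5/z − 1| = 5·|5 − z|/(5·|z|) = 5|z − 5|/(5|z|).
Restrict δ ≤ 5/2. Then |z − 5| < 5/2 gives |z| > 5/2, so 5|z| > 25/2.
Then |5/z − 1| < 5|z − 5|/(25/2), which is < ε when |z − 5| < (5/2)ε.
Take δ = min(5/2, (5/2)ε). Then 0 < |z − 5| < δ gives both |z − 5| < 5/2 and |z − 5| < (5/2)ε, so |5/z − 1| < ε.

δ = min(5/2, (5/2)ε)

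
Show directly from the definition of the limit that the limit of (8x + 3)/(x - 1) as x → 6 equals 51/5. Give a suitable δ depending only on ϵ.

Suppose ϵ > 0. We want δ > 0 with 0 < |x − 6| < δ ⇒ |(8x + 3)/(x - 1) − (51/5)| < ϵ.
Combining over a common denominator, (8x + 3)/(x - 1) − (51/5) = [(8x + 3)·5 − 51·(x - 1)] / [5·(x - 1)] = -11(x − 6) / (5(x - 1)).
So |(8x + 3)/(x - 1) − (51/5)| = 11|x − 6| / (5·|x − 1|).
Restrict δ ≤ 5/2. Then |x − 6| < 5/2 gives |x − 1| = |(x − 6) + 5| ≥ 5 − 5/2 = 5/2.
Hence |(8x + 3)/(x - 1) − (51/5)| < 11|x − 6|/(5·(5/2)) = (22/25)|x − 6|, which is < ϵ once |x − 6| < (25/22)ϵ.
Take δ = min(5/2, (25/22)ϵ). Then 0 < |x − 6| < δ forces both bounds, so |(8x + 3)/(x - 1) − (51/5)| < ϵ.

δ = min(5/2, (25/22)ϵ)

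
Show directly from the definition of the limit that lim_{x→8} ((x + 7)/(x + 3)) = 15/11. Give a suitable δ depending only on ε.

δ = min(11/2, (121/8)ε)

Let ε > 0 be given. We want δ > 0 with 0 < |x − 8| < δ ⇒ |(x + 7)/(x + 3) − (15/11)| < ε.
Combining over a common denominator, (x + 7)/(x + 3) − (15/11) = [(x + 7)·11 − 15·(x + 3)] / [11·(x + 3)] = -4(x − 8) / (11(x + 3)).
So |(x + 7)/(x + 3) − (15/11)| = 4|x − 8| / (11·|x + 3|).
Restrict δ ≤ 11/2. Then |x − 8| < 11/2 gives |x + 3| = |(x − 8) + 11| ≥ 11 − 11/2 = 11/2.
Hence |(x + 7)/(x + 3) − (15/11)| < 4|x − 8|/(11·(11/2)) = (8/121)|x − 8|, which is < ε once |x − 8| < (121/8)ε.
Take δ = min(11/2, (121/8)ε). Then 0 < |x − 8| < δ forces both bounds, so |(x + 7)/(x + 3) − (15/11)| < ε.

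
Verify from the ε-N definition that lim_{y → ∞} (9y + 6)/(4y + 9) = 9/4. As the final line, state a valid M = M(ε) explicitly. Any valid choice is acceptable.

Fix ε > 0. We seek M > 0 such that y > M implies |(9y + 6)/(4y + 9) − (9/4)| < ε.
(9y + 6)/(4y + 9) − (9/4) = (4(9y + 6) − 9(4y + 9)) / (4(4y + 9)) = -57/(4(4y + 9)).
For y > 0 we have 4y + 9 > 4y, so |(9y + 6)/(4y + 9) − (9/4)| = 57/(4(4y + 9)) < 57/(4·4y) = (57/16)/y.
Thus |(9y + 6)/(4y + 9) − (9/4)| < ε whenever y > (57/16)/ε.
Take M = (57/16)/ε. If y > M then |(9y + 6)/(4y + 9) − (9/4)| < (57/16)/y < ε.

M = (57/16)/ε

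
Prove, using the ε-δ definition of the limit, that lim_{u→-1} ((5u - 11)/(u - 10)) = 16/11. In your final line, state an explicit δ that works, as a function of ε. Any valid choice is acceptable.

Let ε > 0. We want δ > 0 with 0 < |u + 1| < δ ⇒ |(5u - 11)/(u - 10) − (16/11)| < ε.
Combining over a common denominator, (5u - 11)/(u - 10) − (16/11) = [(5u - 11)·(-11) − (-16)·(u - 10)] / [(-11)·(u - 10)] = -39(u + 1) / ((-11)(u - 10)).
So |(5u - 11)/(u - 10) − (16/11)| = 39|u + 1| / (11·|u − 10|).
Require δ ≤ 11/2, so |u − 10| ≥ |-11| − |u + 1| > 11 − 11/2 = 11/2.
Hence |(5u - 11)/(u - 10) − (16/11)| < 39|u + 1|/(11·(11/2)) = (78/121)|u + 1|, which is < ε once |u + 1| < (121/78)ε.
Take δ = min(11/2, (121/78)ε). Then 0 < |u + 1| < δ forces both bounds, so |(5u - 11)/(u - 10) − (16/11)| < ε.

δ = min(11/2, (121/78)ε)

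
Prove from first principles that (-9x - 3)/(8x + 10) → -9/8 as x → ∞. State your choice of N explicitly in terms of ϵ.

N = (33/32)/ϵ

Let ϵ > 0 be given. We seek N > 0 such that x > N implies |(-9x - 3)/(8x + 10) + 9/8| < ϵ.
(-9x - 3)/(8x + 10) + 9/8 = (8(-9x - 3) − (-9)(8x + 10)) / (8(8x + 10)) = 66/(8(8x + 10)).
For x > 0 we have 8x + 10 > 8x, so |(-9x - 3)/(8x + 10) + 9/8| = 66/(8(8x + 10)) < 66/(8·8x) = (33/32)/x.
Thus |(-9x - 3)/(8x + 10) + 9/8| < ϵ whenever x > (33/32)/ϵ.
Take N = (33/32)/ϵ. If x > N then |(-9x - 3)/(8x + 10) + 9/8| < (33/32)/x < ϵ.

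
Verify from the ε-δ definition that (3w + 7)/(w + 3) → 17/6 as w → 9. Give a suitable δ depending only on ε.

Fix ε > 0. We want δ > 0 with 0 < |w − 9| < δ ⇒ |(3w + 7)/(w + 3) − (17/6)| < ε.
Combining over a common denominator, (3w + 7)/(w + 3) − (17/6) = [(3w + 7)·12 − 34·(w + 3)] / [12·(w + 3)] = 2(w − 9) / (12(w + 3)).
So |(3w + 7)/(w + 3) − (17/6)| = 2|w − 9| / (12·|w + 3|).
Require δ ≤ 6, so |w + 3| ≥ |12| − |w − 9| > 12 − 6 = 6.
Hence |(3w + 7)/(w + 3) − (17/6)| < 2|w − 9|/(12·6) = (1/36)|w − 9|, which is < ε once |w − 9| < 36ε.
Take δ = min(6, 36ε). Then 0 < |w − 9| < δ forces both bounds, so |(3w + 7)/(w + 3) − (17/6)| < ε.

δ = min(6, 36ε)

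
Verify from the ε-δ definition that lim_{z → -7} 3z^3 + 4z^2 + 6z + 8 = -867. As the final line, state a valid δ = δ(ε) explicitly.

Let ε > 0 be given. We want δ > 0 such that 0 < |z + 7| < δ implies |(3z^3 + 4z^2 + 6z + 8) + 867| < ε.
(3z^3 + 4z^2 + 6z + 8) + 867 = 3z^3 + 4z^2 + 6z + 875 = (z + 7)(3z^2 - 17z + 125).
So |(3z^3 + 4z^2 + 6z + 8) + 867| = |z + 7|·|3z^2 - 17z + 125|.
Assume first that |z + 7| < 2, so |z| < 9. Then |3z^2 - 17z + 125| ≤ 3·9^2 + 17·9 + 125 = 521.
Hence |(3z^3 + 4z^2 + 6z + 8) + 867| ≤ 521|z + 7| < ε provided |z + 7| < ε/521.
Take δ = min(2, ε/521). Then 0 < |z + 7| < δ gives both |z + 7| < 2 and |z + 7| < ε/521, so |(3z^3 + 4z^2 + 6z + 8) + 867| < ε.

δ = min(2, ε/521)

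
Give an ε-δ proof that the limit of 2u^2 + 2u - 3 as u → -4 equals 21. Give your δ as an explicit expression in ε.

δ = min(1, ε/16)

Let ε > 0 be given. We want δ > 0 such that 0 < |u + 4| < δ implies |(2u^2 + 2u - 3) − 21| < ε.
(2u^2 + 2u - 3) − 21 = 2u^2 + 2u - 24 = (u + 4)(2u - 6).
So |(2u^2 + 2u - 3) − 21| = |u + 4|·|2u - 6|.
Assume first that |u + 4| < 1, so |u| < 5. Then |2u - 6| ≤ 2·5 + 6 = 16.
Hence |(2u^2 + 2u - 3) − 21| ≤ 16|u + 4| < ε provided |u + 4| < ε/16.
Take δ = min(1, ε/16). Then 0 < |u + 4| < δ gives both |u + 4| < 1 and |u + 4| < ε/16, so |(2u^2 + 2u - 3) − 21| < ε.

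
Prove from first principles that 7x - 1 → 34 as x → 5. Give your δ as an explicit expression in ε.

δ = ε/7

Let ε > 0 be given. We need δ > 0 so that 0 < |x − 5| < δ implies |(7x - 1) − 34| < ε.
Since (7x - 1) − 34 = 7(x − 5), we have |(7x - 1) − 34| = 7|x − 5|.
Thus it suffices that |x − 5| < ε/7.
Choosing δ = ε/7 gives |(7x - 1) − 34| = 7|x − 5| < ε whenever |x − 5| < δ.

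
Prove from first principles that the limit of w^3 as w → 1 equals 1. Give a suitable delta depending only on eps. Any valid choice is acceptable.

delta = min(1, eps/7)

Fix eps > 0. We seek delta > 0 with 0 < |w − 1| < delta ⇒ |w^3 − 1| < eps.
Factor: w^3 − 1 = (w − 1)(w^2 + w + 1), so |w^3 − 1| = |w − 1|·|w^2 + w + 1|.
Impose delta ≤ 1 so that |w| < 2; then |w^2 + w + 1| ≤ 7.
Hence |w^3 − 1| ≤ 7|w − 1|, which is < eps once |w − 1| < eps/7.
Take delta = min(1, eps/7). If 0 < |w − 1| < delta then both bounds hold and |w^3 − 1| ≤ 7|w − 1| < 7·(eps/7) = eps.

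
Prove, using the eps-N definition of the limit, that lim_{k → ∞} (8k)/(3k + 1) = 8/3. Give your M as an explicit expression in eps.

Suppose eps > 0. For k ≥ 1, |(8k)/(3k + 1) − (8/3)| = |-8|/(3(3k + 1)) = 8/(3(3k + 1)).
Since 3k + 1 ≥ 3k for k ≥ 1, this is ≤ 8/(3·3k) = (8/9)/k.
So |(8k)/(3k + 1) − (8/3)| < eps whenever k > (8/9)/eps.
Take M = (8/9)/eps. If k > M then |(8k)/(3k + 1) − (8/3)| ≤ (8/9)/k < eps.

M = (8/9)/eps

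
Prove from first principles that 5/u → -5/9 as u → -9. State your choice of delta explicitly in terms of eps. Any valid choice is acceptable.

delta = min(9/2, (81/10)eps)

Suppose eps > 0. We seek delta > 0 such that 0 < |u + 9| < delta implies |5/u + 5/9| < eps.
|5/u + 5/9| = 5·|-9 − u|/(9·|u|) = 5|u + 9|/(9|u|).
Restrict delta ≤ 9/2. Then |u + 9| < 9/2 gives |u| > 9/2, so 9|u| > 81/2.
Then |5/u + 5/9| < 5|u + 9|/(81/2), which is < eps when |u + 9| < (81/10)eps.
Take delta = min(9/2, (81/10)eps). Then 0 < |u + 9| < delta gives both |u + 9| < 9/2 and |u + 9| < (81/10)eps, so |5/u + 5/9| < eps.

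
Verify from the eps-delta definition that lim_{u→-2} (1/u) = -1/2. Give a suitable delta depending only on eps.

delta = min(1, 2eps)

Let eps > 0. We seek delta > 0 such that 0 < |u + 2| < delta implies |1/u + 1/2| < eps.
|1/u + 1/2| = |-2 − u|/(2·|u|) = |u + 2|/(2|u|).
Require delta ≤ 1 so that |u| > 2 − 1 = 1, hence 2|u| > 2.
Then |1/u + 1/2| < |u + 2|/2, which is < eps when |u + 2| < 2eps.
Take delta = min(1, 2eps). Then 0 < |u + 2| < delta gives both |u + 2| < 1 and |u + 2| < 2eps, so |1/u + 1/2| < eps.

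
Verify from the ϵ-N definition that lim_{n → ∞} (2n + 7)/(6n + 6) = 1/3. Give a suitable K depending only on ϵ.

K = (5/6)/ϵ

Fix ϵ > 0. For n ≥ 1, |(2n + 7)/(6n + 6) − (1/3)| = |30|/(6(6n + 6)) = 30/(6(6n + 6)).
Since 6n + 6 ≥ 6n for n ≥ 1, this is ≤ 30/(6·6n) = (5/6)/n.
So |(2n + 7)/(6n + 6) − (1/3)| < ϵ whenever n > (5/6)/ϵ.
Take K = (5/6)/ϵ. If n > K then |(2n + 7)/(6n + 6) − (1/3)| ≤ (5/6)/n < ϵ.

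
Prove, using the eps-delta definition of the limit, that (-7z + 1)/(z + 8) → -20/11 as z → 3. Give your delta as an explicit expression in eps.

delta = min(11/2, (121/114)eps)

Suppose eps > 0. We want delta > 0 with 0 < |z − 3| < delta ⇒ |(-7z + 1)/(z + 8) + 20/11| < eps.
Combining over a common denominator, (-7z + 1)/(z + 8) + 20/11 = [(-7z + 1)·11 − (-20)·(z + 8)] / [11·(z + 8)] = -57(z − 3) / (11(z + 8)).
So |(-7z + 1)/(z + 8) + 20/11| = 57|z − 3| / (11·|z + 8|).
Require delta ≤ 11/2, so |z + 8| ≥ |11| − |z − 3| > 11 − 11/2 = 11/2.
Hence |(-7z + 1)/(z + 8) + 20/11| < 57|z − 3|/(11·(11/2)) = (114/121)|z − 3|, which is < eps once |z − 3| < (121/114)eps.
Take delta = min(11/2, (121/114)eps). Then 0 < |z − 3| < delta forces both bounds, so |(-7z + 1)/(z + 8) + 20/11| < eps.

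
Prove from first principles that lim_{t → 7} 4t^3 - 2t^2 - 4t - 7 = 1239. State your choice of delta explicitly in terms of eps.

delta = min(2, eps/736)

Let eps > 0. We want delta > 0 such that 0 < |t − 7| < delta implies |(4t^3 - 2t^2 - 4t - 7) − 1239| < eps.
(4t^3 - 2t^2 - 4t - 7) − 1239 = 4t^3 - 2t^2 - 4t - 1246 = (t − 7)(4t^2 + 26t + 178).
So |(4t^3 - 2t^2 - 4t - 7) − 1239| = |t − 7|·|4t^2 + 26t + 178|.
Assume first that |t − 7| < 2, so |t| < 9. Then |4t^2 + 26t + 178| ≤ 4·9^2 + 26·9 + 178 = 736.
Hence |(4t^3 - 2t^2 - 4t - 7) − 1239| ≤ 736|t − 7| < eps provided |t − 7| < eps/736.
Take delta = min(2, eps/736). Then 0 < |t − 7| < delta gives both |t − 7| < 2 and |t − 7| < eps/736, so |(4t^3 - 2t^2 - 4t - 7) − 1239| < eps.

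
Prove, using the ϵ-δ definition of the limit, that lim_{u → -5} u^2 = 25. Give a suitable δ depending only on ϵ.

δ = min(2, ϵ/12)

Suppose ϵ > 0. We seek δ > 0 with 0 < |u + 5| < δ ⇒ |u^2 − 25| < ϵ.
Factor: u^2 − 25 = (u + 5)(u - 5), so |u^2 − 25| = |u + 5|·|u - 5|.
Impose δ ≤ 2 so that |u| < 7; then |u - 5| ≤ 12.
Hence |u^2 − 25| ≤ 12|u + 5|, which is < ϵ once |u + 5| < ϵ/12.
Take δ = min(2, ϵ/12). If 0 < |u + 5| < δ then both bounds hold and |u^2 − 25| ≤ 12|u + 5| < 12·(ϵ/12) = ϵ.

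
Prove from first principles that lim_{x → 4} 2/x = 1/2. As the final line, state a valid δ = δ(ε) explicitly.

Let ε > 0 be given. We seek δ > 0 such that 0 < |x − 4| < δ implies |2/x − (1/2)| < ε.
|2/x − (1/2)| = 2·|4 − x|/(4·|x|) = 2|x − 4|/(4|x|).
Require δ ≤ 2 so that |x| > 4 − 2 = 2, hence 4|x| > 8.
Then |2/x − (1/2)| < 2|x − 4|/8, which is < ε when |x − 4| < 4ε.
Take δ = min(2, 4ε). Then 0 < |x − 4| < δ gives both |x − 4| < 2 and |x − 4| < 4ε, so |2/x − (1/2)| < ε.

δ = min(2, 4ε)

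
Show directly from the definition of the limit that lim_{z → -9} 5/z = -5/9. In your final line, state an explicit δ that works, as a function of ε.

δ = min(9/2, (81/10)ε)

Let ε > 0. We seek δ > 0 such that 0 < |z + 9| < δ implies |5/z + 5/9| < ε.
|5/z + 5/9| = 5·|-9 − z|/(9·|z|) = 5|z + 9|/(9|z|).
Require δ ≤ 9/2 so that |z| > 9 − 9/2 = 9/2, hence 9|z| > 81/2.
Then |5/z + 5/9| < 5|z + 9|/(81/2), which is < ε when |z + 9| < (81/10)ε.
Take δ = min(9/2, (81/10)ε). Then 0 < |z + 9| < δ gives both |z + 9| < 9/2 and |z + 9| < (81/10)ε, so |5/z + 5/9| < ε.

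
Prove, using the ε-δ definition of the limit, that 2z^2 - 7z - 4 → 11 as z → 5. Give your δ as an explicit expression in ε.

δ = min(1, ε/15)

Let ε > 0. We want δ > 0 such that 0 < |z − 5| < δ implies |(2z^2 - 7z - 4) − 11| < ε.
(2z^2 - 7z - 4) − 11 = 2z^2 - 7z - 15 = (z − 5)(2z + 3).
So |(2z^2 - 7z - 4) − 11| = |z − 5|·|2z + 3|.
Require δ ≤ 1. Then |z − 5| < 1 gives |z| < 6, and by the triangle inequality |2z + 3| ≤ 2·6 + 3 = 15.
Hence |(2z^2 - 7z - 4) − 11| ≤ 15|z − 5| < ε provided |z − 5| < ε/15.
Choosing δ = min(1, ε/15) ensures both conditions, hence |(2z^2 - 7z - 4) − 11| < ε.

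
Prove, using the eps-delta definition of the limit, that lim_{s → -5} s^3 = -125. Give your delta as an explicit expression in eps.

Let eps > 0. We seek delta > 0 with 0 < |s + 5| < delta ⇒ |s^3 + 125| < eps.
Factor: s^3 + 125 = (s + 5)(s^2 - 5s + 25), so |s^3 + 125| = |s + 5|·|s^2 - 5s + 25|.
Impose delta ≤ 1 so that |s| < 6; then |s^2 - 5s + 25| ≤ 91.
Hence |s^3 + 125| ≤ 91|s + 5|, which is < eps once |s + 5| < eps/91.
Take delta = min(1, eps/91). If 0 < |s + 5| < delta then both bounds hold and |s^3 + 125| ≤ 91|s + 5| < 91·(eps/91) = eps.

delta = min(1, eps/91)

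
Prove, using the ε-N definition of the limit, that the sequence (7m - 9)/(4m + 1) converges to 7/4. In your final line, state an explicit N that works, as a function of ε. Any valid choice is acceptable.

Let ε > 0 be given. For m ≥ 1, |(7m - 9)/(4m + 1) − (7/4)| = |-43|/(4(4m + 1)) = 43/(4(4m + 1)).
Since 4m + 1 ≥ 4m for m ≥ 1, this is ≤ 43/(4·4m) = (43/16)/m.
So |(7m - 9)/(4m + 1) − (7/4)| < ε whenever m > (43/16)/ε.
Take N = (43/16)/ε. If m > N then |(7m - 9)/(4m + 1) − (7/4)| ≤ (43/16)/m < ε.

N = (43/16)/ε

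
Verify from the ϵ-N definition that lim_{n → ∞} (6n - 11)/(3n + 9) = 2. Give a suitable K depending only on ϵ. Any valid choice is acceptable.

Suppose ϵ > 0. For n ≥ 1, |(6n - 11)/(3n + 9) − 2| = |-87|/(3(3n + 9)) = 87/(3(3n + 9)).
Since 3n + 9 ≥ 3n for n ≥ 1, this is ≤ 87/(3·3n) = (29/3)/n.
So |(6n - 11)/(3n + 9) − 2| < ϵ whenever n > (29/3)/ϵ.
Take K = (29/3)/ϵ. If n > K then |(6n - 11)/(3n + 9) − 2| ≤ (29/3)/n < ϵ.

K = (29/3)/ϵ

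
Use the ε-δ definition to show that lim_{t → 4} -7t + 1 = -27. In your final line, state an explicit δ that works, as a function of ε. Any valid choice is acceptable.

Suppose ε > 0. We need δ > 0 so that 0 < |t − 4| < δ implies |(-7t + 1) + 27| < ε.
Since (-7t + 1) + 27 = -7(t − 4), we have |(-7t + 1) + 27| = 7|t − 4|.
Thus it suffices that |t − 4| < ε/7.
Choosing δ = ε/7 gives |(-7t + 1) + 27| = 7|t − 4| < ε whenever |t − 4| < δ.

δ = ε/7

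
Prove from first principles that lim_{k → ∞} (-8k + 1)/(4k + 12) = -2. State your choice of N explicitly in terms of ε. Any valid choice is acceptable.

Suppose ε > 0. For k ≥ 1, |(-8k + 1)/(4k + 12) + 2| = |100|/(4(4k + 12)) = 100/(4(4k + 12)).
Since 4k + 12 ≥ 4k for k ≥ 1, this is ≤ 100/(4·4k) = (25/4)/k.
So |(-8k + 1)/(4k + 12) + 2| < ε whenever k > (25/4)/ε.
Take N = (25/4)/ε. If k > N then |(-8k + 1)/(4k + 12) + 2| ≤ (25/4)/k < ε.

N = (25/4)/ε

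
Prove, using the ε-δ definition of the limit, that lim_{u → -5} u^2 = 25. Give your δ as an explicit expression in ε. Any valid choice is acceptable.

Fix ε > 0. We seek δ > 0 with 0 < |u + 5| < δ ⇒ |u^2 − 25| < ε.
Factor: u^2 − 25 = (u + 5)(u - 5), so |u^2 − 25| = |u + 5|·|u - 5|.
Impose δ ≤ 1 so that |u| < 6; then |u - 5| ≤ 11.
Hence |u^2 − 25| ≤ 11|u + 5|, which is < ε once |u + 5| < ε/11.
Take δ = min(1, ε/11). If 0 < |u + 5| < δ then both bounds hold and |u^2 − 25| ≤ 11|u + 5| < 11·(ε/11) = ε.

δ = min(1, ε/11)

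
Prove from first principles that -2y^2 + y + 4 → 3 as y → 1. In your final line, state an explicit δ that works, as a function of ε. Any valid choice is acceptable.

δ = min(1, ε/5)

Let ε > 0 be given. We want δ > 0 such that 0 < |y − 1| < δ implies |(-2y^2 + y + 4) − 3| < ε.
(-2y^2 + y + 4) − 3 = -2y^2 + y + 1 = (y − 1)(-2y - 1).
So |(-2y^2 + y + 4) − 3| = |y − 1|·|-2y - 1|.
Assume first that |y − 1| < 1, so |y| < 2. Then |-2y - 1| ≤ 2·2 + 1 = 5.
Hence |(-2y^2 + y + 4) − 3| ≤ 5|y − 1| < ε provided |y − 1| < ε/5.
Choosing δ = min(1, ε/5) ensures both conditions, hence |(-2y^2 + y + 4) − 3| < ε.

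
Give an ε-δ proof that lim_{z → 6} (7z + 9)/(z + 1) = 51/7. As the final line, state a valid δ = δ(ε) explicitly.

Let ε > 0. We want δ > 0 with 0 < |z − 6| < δ ⇒ |(7z + 9)/(z + 1) − (51/7)| < ε.
Combining over a common denominator, (7z + 9)/(z + 1) − (51/7) = [(7z + 9)·7 − 51·(z + 1)] / [7·(z + 1)] = -2(z − 6) / (7(z + 1)).
So |(7z + 9)/(z + 1) − (51/7)| = 2|z − 6| / (7·|z + 1|).
Require δ ≤ 7/2, so |z + 1| ≥ |7| − |z − 6| > 7 − 7/2 = 7/2.
Hence |(7z + 9)/(z + 1) − (51/7)| < 2|z − 6|/(7·(7/2)) = (4/49)|z − 6|, which is < ε once |z − 6| < (49/4)ε.
Take δ = min(7/2, (49/4)ε). Then 0 < |z − 6| < δ forces both bounds, so |(7z + 9)/(z + 1) − (51/7)| < ε.

δ = min(7/2, (49/4)ε)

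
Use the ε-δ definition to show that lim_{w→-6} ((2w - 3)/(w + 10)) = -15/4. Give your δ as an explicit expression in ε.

δ = min(2, (8/23)ε)

Fix ε > 0. We want δ > 0 with 0 < |w + 6| < δ ⇒ |(2w - 3)/(w + 10) + 15/4| < ε.
Combining over a common denominator, (2w - 3)/(w + 10) + 15/4 = [(2w - 3)·4 − (-15)·(w + 10)] / [4·(w + 10)] = 23(w + 6) / (4(w + 10)).
So |(2w - 3)/(w + 10) + 15/4| = 23|w + 6| / (4·|w + 10|).
Require δ ≤ 2, so |w + 10| ≥ |4| − |w + 6| > 4 − 2 = 2.
Hence |(2w - 3)/(w + 10) + 15/4| < 23|w + 6|/(4·2) = (23/8)|w + 6|, which is < ε once |w + 6| < (8/23)ε.
Take δ = min(2, (8/23)ε). Then 0 < |w + 6| < δ forces both bounds, so |(2w - 3)/(w + 10) + 15/4| < ε.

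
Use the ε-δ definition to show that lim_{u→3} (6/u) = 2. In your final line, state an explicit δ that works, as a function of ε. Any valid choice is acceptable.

Suppose ε > 0. We seek δ > 0 such that 0 < |u − 3| < δ implies |6/u − 2| < ε.
|6/u − 2| = 6·|3 − u|/(3·|u|) = 6|u − 3|/(3|u|).
Require δ ≤ 3/2 so that |u| > 3 − 3/2 = 3/2, hence 3|u| > 9/2.
Then |6/u − 2| < 6|u − 3|/(9/2), which is < ε when |u − 3| < (3/4)ε.
Take δ = min(3/2, (3/4)ε). Then 0 < |u − 3| < δ gives both |u − 3| < 3/2 and |u − 3| < (3/4)ε, so |6/u − 2| < ε.

δ = min(3/2, (3/4)ε)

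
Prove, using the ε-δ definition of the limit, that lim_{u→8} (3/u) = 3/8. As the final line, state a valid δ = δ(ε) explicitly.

δ = min(4, (32/3)ε)

Suppose ε > 0. We seek δ > 0 such that 0 < |u − 8| < δ implies |3/u − (3/8)| < ε.
|3/u − (3/8)| = 3·|8 − u|/(8·|u|) = 3|u − 8|/(8|u|).
Require δ ≤ 4 so that |u| > 8 − 4 = 4, hence 8|u| > 32.
Then |3/u − (3/8)| < 3|u − 8|/32, which is < ε when |u − 8| < (32/3)ε.
Take δ = min(4, (32/3)ε). Then 0 < |u − 8| < δ gives both |u − 8| < 4 and |u − 8| < (32/3)ε, so |3/u − (3/8)| < ε.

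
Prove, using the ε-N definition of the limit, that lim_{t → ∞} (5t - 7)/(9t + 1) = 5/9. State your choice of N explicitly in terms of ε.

N = (68/81)/ε

Let ε > 0. We seek N > 0 such that t > N implies |(5t - 7)/(9t + 1) − (5/9)| < ε.
(5t - 7)/(9t + 1) − (5/9) = (9(5t - 7) − 5(9t + 1)) / (9(9t + 1)) = -68/(9(9t + 1)).
For t > 0 we have 9t + 1 > 9t, so |(5t - 7)/(9t + 1) − (5/9)| = 68/(9(9t + 1)) < 68/(9·9t) = (68/81)/t.
Thus |(5t - 7)/(9t + 1) − (5/9)| < ε whenever t > (68/81)/ε.
Take N = (68/81)/ε. If t > N then |(5t - 7)/(9t + 1) − (5/9)| < (68/81)/t < ε.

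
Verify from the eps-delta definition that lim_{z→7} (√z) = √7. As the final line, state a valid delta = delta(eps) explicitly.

Let eps > 0 be given. We want delta > 0 such that 0 < |z − 7| < delta implies |√z − √7| < eps.
Multiplying by the conjugate, |√z − √7| = |z − 7|/(√z + √7).
Restrict delta ≤ 7 so that |z − 7| < 7 forces z > 0, and then √z + √7 > √7.
Hence |√z − √7| < |z − 7|/√7, which is < eps once |z − 7| < √7·eps.
Take delta = min(7, √7·eps). If 0 < |z − 7| < delta then z > 0 and |√z − √7| < |z − 7|/√7 < eps.

delta = min(7, √7·eps)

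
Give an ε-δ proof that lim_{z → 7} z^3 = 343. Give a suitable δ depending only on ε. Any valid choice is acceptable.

Suppose ε > 0. We seek δ > 0 with 0 < |z − 7| < δ ⇒ |z^3 − 343| < ε.
Factor: z^3 − 343 = (z − 7)(z^2 + 7z + 49), so |z^3 − 343| = |z − 7|·|z^2 + 7z + 49|.
Impose δ ≤ 1 so that |z| < 8; then |z^2 + 7z + 49| ≤ 169.
Hence |z^3 − 343| ≤ 169|z − 7|, which is < ε once |z − 7| < ε/169.
Take δ = min(1, ε/169). If 0 < |z − 7| < δ then both bounds hold and |z^3 − 343| ≤ 169|z − 7| < 169·(ε/169) = ε.

δ = min(1, ε/169)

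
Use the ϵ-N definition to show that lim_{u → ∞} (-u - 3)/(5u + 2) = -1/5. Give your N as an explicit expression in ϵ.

N = (13/25)/ϵ

Suppose ϵ > 0. We seek N > 0 such that u > N implies |(-u - 3)/(5u + 2) + 1/5| < ϵ.
(-u - 3)/(5u + 2) + 1/5 = (5(-u - 3) − (-1)(5u + 2)) / (5(5u + 2)) = -13/(5(5u + 2)).
For u > 0 we have 5u + 2 > 5u, so |(-u - 3)/(5u + 2) + 1/5| = 13/(5(5u + 2)) < 13/(5·5u) = (13/25)/u.
Thus |(-u - 3)/(5u + 2) + 1/5| < ϵ whenever u > (13/25)/ϵ.
Take N = (13/25)/ϵ. If u > N then |(-u - 3)/(5u + 2) + 1/5| < (13/25)/u < ϵ.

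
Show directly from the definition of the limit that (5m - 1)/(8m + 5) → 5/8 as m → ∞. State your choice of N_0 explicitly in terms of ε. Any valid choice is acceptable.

N_0 = (33/64)/ε

Let ε > 0. For m ≥ 1, |(5m - 1)/(8m + 5) − (5/8)| = |-33|/(8(8m + 5)) = 33/(8(8m + 5)).
Since 8m + 5 ≥ 8m for m ≥ 1, this is ≤ 33/(8·8m) = (33/64)/m.
So |(5m - 1)/(8m + 5) − (5/8)| < ε whenever m > (33/64)/ε.
Take N_0 = (33/64)/ε. If m > N_0 then |(5m - 1)/(8m + 5) − (5/8)| ≤ (33/64)/m < ε.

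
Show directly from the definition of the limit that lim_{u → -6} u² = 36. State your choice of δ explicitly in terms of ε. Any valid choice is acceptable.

δ = min(2, ε/14)

Suppose ε > 0. We seek δ > 0 with 0 < |u + 6| < δ ⇒ |u² − 36| < ε.
Factor: u² − 36 = (u + 6)(u - 6), so |u² − 36| = |u + 6|·|u - 6|.
Impose δ ≤ 2 so that |u| < 8; then |u - 6| ≤ 14.
Hence |u² − 36| ≤ 14|u + 6|, which is < ε once |u + 6| < ε/14.
Take δ = min(2, ε/14). If 0 < |u + 6| < δ then both bounds hold and |u² − 36| ≤ 14|u + 6| < 14·(ε/14) = ε.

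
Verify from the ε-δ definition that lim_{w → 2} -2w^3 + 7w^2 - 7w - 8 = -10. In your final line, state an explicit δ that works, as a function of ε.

δ = min(1, ε/28)

Suppose ε > 0. We want δ > 0 such that 0 < |w − 2| < δ implies |(-2w^3 + 7w^2 - 7w - 8) + 10| < ε.
(-2w^3 + 7w^2 - 7w - 8) + 10 = -2w^3 + 7w^2 - 7w + 2 = (w − 2)(-2w^2 + 3w - 1).
So |(-2w^3 + 7w^2 - 7w - 8) + 10| = |w − 2|·|-2w^2 + 3w - 1|.
Require δ ≤ 1. Then |w − 2| < 1 gives |w| < 3, and by the triangle inequality |-2w^2 + 3w - 1| ≤ 2·3^2 + 3·3 + 1 = 28.
Hence |(-2w^3 + 7w^2 - 7w - 8) + 10| ≤ 28|w − 2| < ε provided |w − 2| < ε/28.
Take δ = min(1, ε/28). Then 0 < |w − 2| < δ gives both |w − 2| < 1 and |w − 2| < ε/28, so |(-2w^3 + 7w^2 - 7w - 8) + 10| < ε.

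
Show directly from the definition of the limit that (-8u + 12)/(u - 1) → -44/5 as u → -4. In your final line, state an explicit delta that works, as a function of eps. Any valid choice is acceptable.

delta = min(5/2, (25/8)eps)

Suppose eps > 0. We want delta > 0 with 0 < |u + 4| < delta ⇒ |(-8u + 12)/(u - 1) + 44/5| < eps.
Combining over a common denominator, (-8u + 12)/(u - 1) + 44/5 = [(-8u + 12)·(-5) − 44·(u - 1)] / [(-5)·(u - 1)] = -4(u + 4) / ((-5)(u - 1)).
So |(-8u + 12)/(u - 1) + 44/5| = 4|u + 4| / (5·|u − 1|).
Restrict delta ≤ 5/2. Then |u + 4| < 5/2 gives |u − 1| = |(u + 4) + (-5)| ≥ 5 − 5/2 = 5/2.
Hence |(-8u + 12)/(u - 1) + 44/5| < 4|u + 4|/(5·(5/2)) = (8/25)|u + 4|, which is < eps once |u + 4| < (25/8)eps.
Take delta = min(5/2, (25/8)eps). Then 0 < |u + 4| < delta forces both bounds, so |(-8u + 12)/(u - 1) + 44/5| < eps.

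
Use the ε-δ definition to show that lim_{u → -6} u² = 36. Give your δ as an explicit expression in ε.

δ = min(1, ε/13)

Suppose ε > 0. We seek δ > 0 with 0 < |u + 6| < δ ⇒ |u² − 36| < ε.
Factor: u² − 36 = (u + 6)(u - 6), so |u² − 36| = |u + 6|·|u - 6|.
Restrict δ ≤ 1. Then |u + 6| < 1 gives |u| < 7, so by the triangle inequality |u - 6| ≤ 7 + 6 = 13.
Hence |u² − 36| ≤ 13|u + 6|, which is < ε once |u + 6| < ε/13.
Take δ = min(1, ε/13). If 0 < |u + 6| < δ then both bounds hold and |u² − 36| ≤ 13|u + 6| < 13·(ε/13) = ε.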